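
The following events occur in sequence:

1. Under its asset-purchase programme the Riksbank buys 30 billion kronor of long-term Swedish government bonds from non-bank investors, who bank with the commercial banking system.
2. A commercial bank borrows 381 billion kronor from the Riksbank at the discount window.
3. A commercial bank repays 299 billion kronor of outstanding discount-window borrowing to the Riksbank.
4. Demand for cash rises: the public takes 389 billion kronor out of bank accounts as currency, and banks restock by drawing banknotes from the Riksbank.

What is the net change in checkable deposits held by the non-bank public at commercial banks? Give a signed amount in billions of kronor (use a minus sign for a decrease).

Asset purchase (from non-banks) 30 billion kronor: non-bank counterparties' bank balances rise → +30B.
Discount-window loan 381 billion kronor: the counterparty is a bank, so public deposits are unchanged → 0.
Discount-window repayment 299 billion kronor: the counterparty is a bank, so public deposits are unchanged → 0.
Currency withdrawal 389 billion kronor: non-bank counterparties' bank balances fall → −389B.
Net: 30 + 0 + 0 − 389 = -359 billion.

-359 billion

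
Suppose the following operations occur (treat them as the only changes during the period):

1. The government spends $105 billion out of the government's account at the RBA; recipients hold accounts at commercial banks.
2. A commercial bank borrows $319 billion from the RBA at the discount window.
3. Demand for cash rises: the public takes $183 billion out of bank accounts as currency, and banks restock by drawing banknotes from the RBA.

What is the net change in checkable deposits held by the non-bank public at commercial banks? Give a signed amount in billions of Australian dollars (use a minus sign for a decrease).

RBA balance sheet:
  Assets:      Loans to banks +$319B
  Liabilities: Bank reserves +$241B, Currency in circulation +$183B, Government deposits −$105B
Commercial banking system:
  Assets:      Reserves at CB +$241B
  Liabilities: Checkable deposits −$78B, Borrowings from CB +$319B
So the change in checkable deposits held by the non-bank public at commercial banks is -$78 billion.

-$78 billion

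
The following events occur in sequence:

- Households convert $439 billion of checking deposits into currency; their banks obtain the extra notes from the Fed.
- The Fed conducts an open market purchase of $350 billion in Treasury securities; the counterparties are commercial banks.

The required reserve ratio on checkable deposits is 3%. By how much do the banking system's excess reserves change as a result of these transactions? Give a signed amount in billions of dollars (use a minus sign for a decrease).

-$75.83 billion

Currency withdrawal $439 billion: reserves −$439B, deposits −$439B.
OMO purchase (from banks) $350 billion: reserves +$350B, deposits 0.
Totals: Δreserves = −$89B, Δdeposits = −$439B.
Δrequired reserves = 3% × −$439B = −$13.17B.
Δexcess reserves = Δreserves − Δrequired = −$89B − (−$13.17B) = -$75.83 billion.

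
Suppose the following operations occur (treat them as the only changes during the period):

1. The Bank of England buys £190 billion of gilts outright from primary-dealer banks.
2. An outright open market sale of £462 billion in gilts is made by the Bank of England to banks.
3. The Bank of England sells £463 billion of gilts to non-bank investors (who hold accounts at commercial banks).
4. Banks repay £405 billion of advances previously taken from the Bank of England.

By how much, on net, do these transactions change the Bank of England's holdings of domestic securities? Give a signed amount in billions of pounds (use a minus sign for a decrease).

-£735 billion

OMO purchase (from banks) £190 billion: securities added to the Bank of England's portfolio → +£190B.
OMO sale (to banks) £462 billion: securities removed from the Bank of England's portfolio → −£462B.
Asset sale (to non-banks) £463 billion: securities removed from the Bank of England's portfolio → −£463B.
Discount-window repayment £405 billion: the Bank of England's securities portfolio is untouched → 0.
Net: 190 − 462 − 463 + 0 = -£735 billion.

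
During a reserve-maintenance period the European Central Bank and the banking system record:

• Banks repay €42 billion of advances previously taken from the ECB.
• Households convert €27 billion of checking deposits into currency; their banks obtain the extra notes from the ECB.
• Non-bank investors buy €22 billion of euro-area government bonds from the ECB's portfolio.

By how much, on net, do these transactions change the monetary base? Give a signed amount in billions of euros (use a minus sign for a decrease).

-€64 billion

Discount-window repayment €42 billion: ECB balance sheet contracts → −€42B.
Currency withdrawal €27 billion: just a shift between currency and reserves — both are base money → 0.
Asset sale (to non-banks) €22 billion: ECB balance sheet contracts → −€22B.
Net: −42 + 0 − 22 = -€64 billion.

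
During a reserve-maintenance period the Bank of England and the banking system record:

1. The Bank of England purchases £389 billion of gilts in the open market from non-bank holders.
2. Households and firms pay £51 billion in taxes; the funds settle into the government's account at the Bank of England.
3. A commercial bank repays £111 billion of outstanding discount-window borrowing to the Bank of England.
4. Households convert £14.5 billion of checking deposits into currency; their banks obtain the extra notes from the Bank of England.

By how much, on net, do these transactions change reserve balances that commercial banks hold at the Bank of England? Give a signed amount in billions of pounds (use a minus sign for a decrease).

+£212.5 billion

Asset purchase (from non-banks) £389 billion: the Bank of England pays by crediting reserve accounts → +£389B.
Government account inflow £51 billion: funds move from bank reserves into the government account → −£51B.
Discount-window repayment £111 billion: repayment is debited from reserves → −£111B.
Currency withdrawal £14.5 billion: banks swap reserves for currency → −£14.5B.
Net: 389 − 51 − 111 − 14.5 = +£212.5 billion.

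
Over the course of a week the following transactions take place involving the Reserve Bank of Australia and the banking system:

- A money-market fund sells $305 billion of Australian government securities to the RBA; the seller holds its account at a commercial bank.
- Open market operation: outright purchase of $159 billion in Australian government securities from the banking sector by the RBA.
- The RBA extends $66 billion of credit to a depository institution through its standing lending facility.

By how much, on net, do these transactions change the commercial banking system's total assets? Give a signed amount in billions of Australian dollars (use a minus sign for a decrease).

+$371 billion

RBA balance sheet:
  Assets:      Securities +$464B, Loans to banks +$66B
  Liabilities: Bank reserves +$530B
Commercial banking system:
  Assets:      Reserves at CB +$530B, Securities −$159B
  Liabilities: Checkable deposits +$305B, Borrowings from CB +$66B
Change in total bank assets = +$371 billion.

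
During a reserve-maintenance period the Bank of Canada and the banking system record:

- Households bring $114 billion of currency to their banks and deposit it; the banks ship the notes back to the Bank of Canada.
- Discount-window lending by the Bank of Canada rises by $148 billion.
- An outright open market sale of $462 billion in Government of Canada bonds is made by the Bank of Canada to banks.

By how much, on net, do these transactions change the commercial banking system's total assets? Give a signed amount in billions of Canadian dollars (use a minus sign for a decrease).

+$262 billion

Currency deposit $114 billion: bank balance sheets expand → +$114B.
Discount-window loan $148 billion: bank balance sheets expand → +$148B.
OMO sale (to banks) $462 billion: just an asset swap on bank balance sheets → 0.
Net: 114 + 148 + 0 = +$262 billion.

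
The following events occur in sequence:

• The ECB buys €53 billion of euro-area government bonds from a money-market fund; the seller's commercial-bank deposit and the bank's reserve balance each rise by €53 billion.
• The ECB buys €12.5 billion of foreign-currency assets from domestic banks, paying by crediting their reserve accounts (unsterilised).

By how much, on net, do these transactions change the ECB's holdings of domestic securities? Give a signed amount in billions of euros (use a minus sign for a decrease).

ECB balance sheet:
  Assets:      Securities +€53B, Foreign assets +€12.5B
  Liabilities: Bank reserves +€65.5B
Commercial banking system:
  Assets:      Reserves at CB +€65.5B, Foreign assets −€12.5B
  Liabilities: Checkable deposits +€53B
So the change in the ECB's holdings of domestic securities is +€53 billion.

+€53 billion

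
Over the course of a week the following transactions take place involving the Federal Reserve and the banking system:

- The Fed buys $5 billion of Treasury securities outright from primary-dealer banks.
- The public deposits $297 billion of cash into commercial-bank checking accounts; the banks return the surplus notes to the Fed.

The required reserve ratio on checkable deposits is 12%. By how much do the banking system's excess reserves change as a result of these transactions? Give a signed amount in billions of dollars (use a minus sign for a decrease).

OMO purchase (from banks) $5 billion: reserves +$5B, deposits 0.
Currency deposit $297 billion: reserves +$297B, deposits +$297B.
Totals: Δreserves = +$302B, Δdeposits = +$297B.
Δrequired reserves = 12% × +$297B = +$35.64B.
Δexcess reserves = Δreserves − Δrequired = +$302B − (+$35.64B) = +$266.36 billion.

+$266.36 billion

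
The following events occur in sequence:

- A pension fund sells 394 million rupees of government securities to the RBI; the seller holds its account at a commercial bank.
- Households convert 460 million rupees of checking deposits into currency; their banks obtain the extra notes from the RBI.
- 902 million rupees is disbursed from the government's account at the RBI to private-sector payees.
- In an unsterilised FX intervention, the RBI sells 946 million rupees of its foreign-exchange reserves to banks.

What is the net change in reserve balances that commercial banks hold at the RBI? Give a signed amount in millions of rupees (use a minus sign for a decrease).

Asset purchase (from non-banks) 394 million rupees: the RBI pays by crediting reserve accounts → +394M.
Currency withdrawal 460 million rupees: banks swap reserves for currency → −460M.
Government spending 902 million rupees: government payments flow into bank reserve accounts → +902M.
FX sale 946 million rupees: the buying banks pay out of their reserve balances → −946M.
Net: 394 − 460 + 902 − 946 = -110 million.

-110 million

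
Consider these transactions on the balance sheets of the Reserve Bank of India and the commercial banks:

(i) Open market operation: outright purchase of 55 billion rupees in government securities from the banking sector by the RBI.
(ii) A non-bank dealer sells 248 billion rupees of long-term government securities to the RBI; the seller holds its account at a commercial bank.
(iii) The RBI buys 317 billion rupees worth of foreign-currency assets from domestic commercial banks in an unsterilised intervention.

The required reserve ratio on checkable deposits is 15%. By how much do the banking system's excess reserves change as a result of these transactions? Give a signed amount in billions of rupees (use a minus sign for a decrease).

+582.8 billion

OMO purchase (from banks) 55 billion rupees: reserves +55B, deposits 0.
Asset purchase (from non-banks) 248 billion rupees: reserves +248B, deposits +248B.
FX purchase 317 billion rupees: reserves +317B, deposits 0.
Totals: Δreserves = +620B, Δdeposits = +248B.
Δrequired reserves = 15% × +248B = +37.2B.
Δexcess reserves = Δreserves − Δrequired = +620B − (+37.2B) = +582.8 billion.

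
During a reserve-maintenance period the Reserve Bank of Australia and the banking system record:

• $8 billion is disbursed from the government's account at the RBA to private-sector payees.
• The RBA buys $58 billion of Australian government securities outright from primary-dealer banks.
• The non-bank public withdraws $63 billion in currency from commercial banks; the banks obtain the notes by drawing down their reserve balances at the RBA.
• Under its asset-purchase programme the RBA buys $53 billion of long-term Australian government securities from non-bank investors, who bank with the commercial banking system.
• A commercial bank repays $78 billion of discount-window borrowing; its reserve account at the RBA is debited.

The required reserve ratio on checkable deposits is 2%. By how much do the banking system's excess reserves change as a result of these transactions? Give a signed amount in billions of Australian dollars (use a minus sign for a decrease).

Government spending $8 billion: reserves +$8B, deposits +$8B.
OMO purchase (from banks) $58 billion: reserves +$58B, deposits 0.
Currency withdrawal $63 billion: reserves −$63B, deposits −$63B.
Asset purchase (from non-banks) $53 billion: reserves +$53B, deposits +$53B.
Discount-window repayment $78 billion: reserves −$78B, deposits 0.
Totals: Δreserves = −$22B, Δdeposits = −$2B.
Δrequired reserves = 2% × −$2B = −$0.04B.
Δexcess reserves = Δreserves − Δrequired = −$22B − (−$0.04B) = -$21.96 billion.

-$21.96 billion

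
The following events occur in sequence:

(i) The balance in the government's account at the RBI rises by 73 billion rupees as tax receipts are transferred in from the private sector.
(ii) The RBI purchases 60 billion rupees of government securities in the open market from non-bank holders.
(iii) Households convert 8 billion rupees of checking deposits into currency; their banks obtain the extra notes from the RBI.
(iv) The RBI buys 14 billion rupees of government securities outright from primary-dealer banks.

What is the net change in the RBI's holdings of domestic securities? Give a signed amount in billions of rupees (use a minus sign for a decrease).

RBI balance sheet:
  Assets:      Securities +74B
  Liabilities: Bank reserves −7B, Currency in circulation +8B, Government deposits +73B
So the change in the RBI's holdings of domestic securities is +74 billion.

+74 billion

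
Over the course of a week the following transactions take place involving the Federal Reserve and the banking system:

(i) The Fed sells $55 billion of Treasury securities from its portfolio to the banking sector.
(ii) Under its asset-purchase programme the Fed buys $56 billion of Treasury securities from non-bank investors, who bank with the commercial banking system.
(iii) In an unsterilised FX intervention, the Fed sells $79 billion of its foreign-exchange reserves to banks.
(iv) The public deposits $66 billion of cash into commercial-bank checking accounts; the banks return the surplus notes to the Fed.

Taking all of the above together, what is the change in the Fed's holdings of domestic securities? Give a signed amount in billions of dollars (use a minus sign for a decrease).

+$1 billion

Fed balance sheet:
  Assets:      Securities +$1B, Foreign assets −$79B
  Liabilities: Bank reserves −$12B, Currency in circulation −$66B
So the change in the Fed's holdings of domestic securities is +$1 billion.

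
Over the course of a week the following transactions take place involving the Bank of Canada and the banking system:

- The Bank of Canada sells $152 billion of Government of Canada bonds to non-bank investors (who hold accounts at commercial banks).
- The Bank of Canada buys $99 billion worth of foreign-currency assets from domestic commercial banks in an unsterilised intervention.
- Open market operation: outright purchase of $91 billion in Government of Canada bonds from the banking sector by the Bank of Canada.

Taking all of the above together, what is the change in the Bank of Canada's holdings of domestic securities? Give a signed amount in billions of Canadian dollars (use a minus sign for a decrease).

-$61 billion

Bank of Canada balance sheet:
  Assets:      Securities −$61B, Foreign assets +$99B
  Liabilities: Bank reserves +$38B
Commercial banking system:
  Assets:      Reserves at CB +$38B, Securities −$91B, Foreign assets −$99B
  Liabilities: Checkable deposits −$152B
So the change in the Bank of Canada's holdings of domestic securities is -$61 billion.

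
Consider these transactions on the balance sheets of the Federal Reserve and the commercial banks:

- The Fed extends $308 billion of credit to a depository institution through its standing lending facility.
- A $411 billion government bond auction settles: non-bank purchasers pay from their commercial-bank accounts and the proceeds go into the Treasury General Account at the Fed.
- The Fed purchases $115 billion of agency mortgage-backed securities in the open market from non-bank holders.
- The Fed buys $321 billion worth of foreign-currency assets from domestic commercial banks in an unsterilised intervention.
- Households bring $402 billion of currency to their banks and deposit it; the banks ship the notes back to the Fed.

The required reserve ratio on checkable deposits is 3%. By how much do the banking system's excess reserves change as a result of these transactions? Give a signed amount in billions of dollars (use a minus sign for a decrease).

Discount-window loan $308 billion: reserves +$308B, deposits 0.
Government account inflow $411 billion: reserves −$411B, deposits −$411B.
Asset purchase (from non-banks) $115 billion: reserves +$115B, deposits +$115B.
FX purchase $321 billion: reserves +$321B, deposits 0.
Currency deposit $402 billion: reserves +$402B, deposits +$402B.
Totals: Δreserves = +$735B, Δdeposits = +$106B.
Δrequired reserves = 3% × +$106B = +$3.18B.
Δexcess reserves = Δreserves − Δrequired = +$735B − (+$3.18B) = +$731.82 billion.

+$731.82 billion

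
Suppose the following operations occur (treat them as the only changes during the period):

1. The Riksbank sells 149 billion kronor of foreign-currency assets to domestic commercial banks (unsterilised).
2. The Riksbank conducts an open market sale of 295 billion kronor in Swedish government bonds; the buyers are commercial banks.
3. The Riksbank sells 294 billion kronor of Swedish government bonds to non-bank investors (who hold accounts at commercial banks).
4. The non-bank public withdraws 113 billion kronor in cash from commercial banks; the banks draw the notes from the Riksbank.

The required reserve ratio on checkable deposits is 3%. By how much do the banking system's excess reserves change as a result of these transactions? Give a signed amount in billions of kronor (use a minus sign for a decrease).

FX sale 149 billion kronor: reserves −149B, deposits 0.
OMO sale (to banks) 295 billion kronor: reserves −295B, deposits 0.
Asset sale (to non-banks) 294 billion kronor: reserves −294B, deposits −294B.
Currency withdrawal 113 billion kronor: reserves −113B, deposits −113B.
Totals: Δreserves = −851B, Δdeposits = −407B.
Δrequired reserves = 3% × −407B = −12.21B.
Δexcess reserves = Δreserves − Δrequired = −851B − (−12.21B) = -838.79 billion.

-838.79 billion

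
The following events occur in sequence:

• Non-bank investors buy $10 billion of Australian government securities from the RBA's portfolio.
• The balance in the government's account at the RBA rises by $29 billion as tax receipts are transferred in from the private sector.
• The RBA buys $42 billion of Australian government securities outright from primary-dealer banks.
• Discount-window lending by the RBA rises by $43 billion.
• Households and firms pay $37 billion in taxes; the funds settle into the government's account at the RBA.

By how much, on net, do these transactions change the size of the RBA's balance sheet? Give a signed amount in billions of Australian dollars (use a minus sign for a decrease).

RBA balance sheet:
  Assets:      Securities +$32B, Loans to banks +$43B
  Liabilities: Bank reserves +$9B, Government deposits +$66B
Commercial banking system:
  Assets:      Reserves at CB +$9B, Securities −$42B
  Liabilities: Checkable deposits −$76B, Borrowings from CB +$43B
Change in total RBA assets = +$75 billion.

+$75 billion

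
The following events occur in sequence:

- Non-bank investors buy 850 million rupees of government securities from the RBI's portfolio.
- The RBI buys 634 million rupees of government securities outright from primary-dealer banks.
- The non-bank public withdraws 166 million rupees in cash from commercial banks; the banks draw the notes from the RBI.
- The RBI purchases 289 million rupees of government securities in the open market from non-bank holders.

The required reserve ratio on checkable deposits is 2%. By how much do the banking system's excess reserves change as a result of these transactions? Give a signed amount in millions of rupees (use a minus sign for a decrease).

-78.46 million

Asset sale (to non-banks) 850 million rupees: reserves −850M, deposits −850M.
OMO purchase (from banks) 634 million rupees: reserves +634M, deposits 0.
Currency withdrawal 166 million rupees: reserves −166M, deposits −166M.
Asset purchase (from non-banks) 289 million rupees: reserves +289M, deposits +289M.
Totals: Δreserves = −93M, Δdeposits = −727M.
Δrequired reserves = 2% × −727M = −14.54M.
Δexcess reserves = Δreserves − Δrequired = −93M − (−14.54M) = -78.46 million.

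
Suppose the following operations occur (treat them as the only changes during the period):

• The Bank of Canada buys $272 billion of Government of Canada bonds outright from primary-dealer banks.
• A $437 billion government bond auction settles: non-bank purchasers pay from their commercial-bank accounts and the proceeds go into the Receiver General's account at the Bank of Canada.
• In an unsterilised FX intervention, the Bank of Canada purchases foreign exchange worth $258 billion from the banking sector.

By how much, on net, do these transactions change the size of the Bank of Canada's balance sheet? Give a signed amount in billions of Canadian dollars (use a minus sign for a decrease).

OMO purchase (from banks) $272 billion: a Bank of Canada asset is acquired → +$272B.
Government account inflow $437 billion: only the composition of liabilities changes → 0.
FX purchase $258 billion: a Bank of Canada asset is acquired → +$258B.
Net: 272 + 0 + 258 = +$530 billion.

+$530 billion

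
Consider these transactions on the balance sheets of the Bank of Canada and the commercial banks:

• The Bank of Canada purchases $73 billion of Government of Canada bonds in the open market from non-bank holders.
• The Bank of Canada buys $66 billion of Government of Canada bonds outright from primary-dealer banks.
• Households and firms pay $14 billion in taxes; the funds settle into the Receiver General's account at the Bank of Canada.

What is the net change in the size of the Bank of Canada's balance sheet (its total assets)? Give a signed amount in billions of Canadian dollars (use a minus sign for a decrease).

Bank of Canada balance sheet:
  Assets:      Securities +$139B
  Liabilities: Bank reserves +$125B, Government deposits +$14B
Change in total Bank of Canada assets = +$139 billion.

+$139 billion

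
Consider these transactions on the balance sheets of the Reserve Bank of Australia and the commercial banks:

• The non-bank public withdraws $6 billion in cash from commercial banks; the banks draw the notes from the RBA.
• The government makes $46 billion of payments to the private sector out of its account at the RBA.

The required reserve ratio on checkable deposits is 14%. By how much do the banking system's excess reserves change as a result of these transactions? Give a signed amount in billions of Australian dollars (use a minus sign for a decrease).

+$34.4 billion

Currency withdrawal $6 billion: reserves −$6B, deposits −$6B.
Government spending $46 billion: reserves +$46B, deposits +$46B.
Totals: Δreserves = +$40B, Δdeposits = +$40B.
Δrequired reserves = 14% × +$40B = +$5.6B.
Δexcess reserves = Δreserves − Δrequired = +$40B − (+$5.6B) = +$34.4 billion.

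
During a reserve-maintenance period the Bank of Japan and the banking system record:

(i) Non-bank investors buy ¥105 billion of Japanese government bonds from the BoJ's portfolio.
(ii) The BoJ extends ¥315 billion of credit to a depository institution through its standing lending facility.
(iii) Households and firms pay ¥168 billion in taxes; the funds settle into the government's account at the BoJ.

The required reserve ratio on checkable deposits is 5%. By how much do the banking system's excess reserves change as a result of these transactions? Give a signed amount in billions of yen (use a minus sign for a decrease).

+¥55.65 billion

Asset sale (to non-banks) ¥105 billion: reserves −¥105B, deposits −¥105B.
Discount-window loan ¥315 billion: reserves +¥315B, deposits 0.
Government account inflow ¥168 billion: reserves −¥168B, deposits −¥168B.
Totals: Δreserves = +¥42B, Δdeposits = −¥273B.
Δrequired reserves = 5% × −¥273B = −¥13.65B.
Δexcess reserves = Δreserves − Δrequired = +¥42B − (−¥13.65B) = +¥55.65 billion.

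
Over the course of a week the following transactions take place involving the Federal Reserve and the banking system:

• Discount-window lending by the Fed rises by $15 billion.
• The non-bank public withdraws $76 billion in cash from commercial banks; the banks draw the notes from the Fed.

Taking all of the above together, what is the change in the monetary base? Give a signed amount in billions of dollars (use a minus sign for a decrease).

+$15 billion

Fed balance sheet:
  Assets:      Loans to banks +$15B
  Liabilities: Bank reserves −$61B, Currency in circulation +$76B
Commercial banking system:
  Assets:      Reserves at CB −$61B
  Liabilities: Checkable deposits −$76B, Borrowings from CB +$15B
Monetary base = currency + reserves: +$76B + (−$61B) = +$15 billion.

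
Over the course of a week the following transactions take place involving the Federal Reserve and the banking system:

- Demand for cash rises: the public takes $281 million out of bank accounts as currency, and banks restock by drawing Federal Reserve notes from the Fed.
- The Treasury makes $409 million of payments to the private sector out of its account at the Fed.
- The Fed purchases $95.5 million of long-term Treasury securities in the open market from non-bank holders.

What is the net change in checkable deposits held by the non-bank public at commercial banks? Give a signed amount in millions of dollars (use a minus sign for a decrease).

+$223.5 million

Fed balance sheet:
  Assets:      Securities +$95.5M
  Liabilities: Bank reserves +$223.5M, Currency in circulation +$281M, Government deposits −$409M
Commercial banking system:
  Assets:      Reserves at CB +$223.5M
  Liabilities: Checkable deposits +$223.5M
So the change in checkable deposits held by the non-bank public at commercial banks is +$223.5 million.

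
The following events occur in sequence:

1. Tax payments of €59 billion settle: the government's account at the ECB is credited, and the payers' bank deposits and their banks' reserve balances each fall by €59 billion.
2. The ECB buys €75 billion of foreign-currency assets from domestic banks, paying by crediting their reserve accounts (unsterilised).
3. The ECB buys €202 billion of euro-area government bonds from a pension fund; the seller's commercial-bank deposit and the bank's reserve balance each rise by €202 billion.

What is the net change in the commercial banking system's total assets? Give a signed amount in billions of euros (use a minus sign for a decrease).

Government account inflow €59 billion: bank balance sheets shrink → −€59B.
FX purchase €75 billion: just an asset swap on bank balance sheets → 0.
Asset purchase (from non-banks) €202 billion: bank balance sheets expand → +€202B.
Net: −59 + 0 + 202 = +€143 billion.

+€143 billion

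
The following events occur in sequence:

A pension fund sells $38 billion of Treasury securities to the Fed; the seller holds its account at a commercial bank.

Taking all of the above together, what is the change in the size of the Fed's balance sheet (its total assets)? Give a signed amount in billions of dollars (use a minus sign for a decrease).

+$38 billion

Fed balance sheet:
  Assets:      Securities +$38B
  Liabilities: Bank reserves +$38B
Change in total Fed assets = +$38 billion.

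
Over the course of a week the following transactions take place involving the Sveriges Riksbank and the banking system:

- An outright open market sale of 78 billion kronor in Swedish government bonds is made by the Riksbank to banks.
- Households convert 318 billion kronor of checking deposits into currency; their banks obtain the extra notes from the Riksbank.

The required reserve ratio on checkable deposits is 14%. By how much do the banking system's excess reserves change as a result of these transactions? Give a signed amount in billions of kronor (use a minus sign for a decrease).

OMO sale (to banks) 78 billion kronor: reserves −78B, deposits 0.
Currency withdrawal 318 billion kronor: reserves −318B, deposits −318B.
Totals: Δreserves = −396B, Δdeposits = −318B.
Δrequired reserves = 14% × −318B = −44.52B.
Δexcess reserves = Δreserves − Δrequired = −396B − (−44.52B) = -351.48 billion.

-351.48 billion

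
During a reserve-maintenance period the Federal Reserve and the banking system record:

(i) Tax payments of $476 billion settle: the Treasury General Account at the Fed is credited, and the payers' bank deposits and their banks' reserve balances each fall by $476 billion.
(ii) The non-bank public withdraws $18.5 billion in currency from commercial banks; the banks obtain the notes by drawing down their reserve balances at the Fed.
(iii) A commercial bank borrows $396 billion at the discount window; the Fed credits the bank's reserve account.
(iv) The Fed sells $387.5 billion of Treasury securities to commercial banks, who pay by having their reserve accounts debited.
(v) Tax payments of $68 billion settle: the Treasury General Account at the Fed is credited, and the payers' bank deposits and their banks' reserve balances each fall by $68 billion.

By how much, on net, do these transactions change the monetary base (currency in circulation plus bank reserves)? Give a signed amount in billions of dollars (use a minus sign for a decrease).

Government account inflow $476 billion: reserves shift to a non-base liability → −$476B.
Currency withdrawal $18.5 billion: just a shift between currency and reserves — both are base money → 0.
Discount-window loan $396 billion: Fed balance sheet expands → +$396B.
OMO sale (to banks) $387.5 billion: Fed balance sheet contracts → −$387.5B.
Government account inflow $68 billion: reserves shift to a non-base liability → −$68B.
Net: −476 + 0 + 396 − 387.5 − 68 = -$535.5 billion.

-$535.5 billion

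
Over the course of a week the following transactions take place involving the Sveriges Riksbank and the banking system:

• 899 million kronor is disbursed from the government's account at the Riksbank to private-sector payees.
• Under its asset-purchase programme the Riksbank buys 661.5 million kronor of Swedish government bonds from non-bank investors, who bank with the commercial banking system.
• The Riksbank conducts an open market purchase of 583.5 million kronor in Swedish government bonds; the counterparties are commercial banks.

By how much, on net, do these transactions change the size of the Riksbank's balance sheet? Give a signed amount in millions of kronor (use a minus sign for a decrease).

Riksbank balance sheet:
  Assets:      Securities +1245M
  Liabilities: Bank reserves +2144M, Government deposits −899M
Change in total Riksbank assets = +1245 million.

+1245 million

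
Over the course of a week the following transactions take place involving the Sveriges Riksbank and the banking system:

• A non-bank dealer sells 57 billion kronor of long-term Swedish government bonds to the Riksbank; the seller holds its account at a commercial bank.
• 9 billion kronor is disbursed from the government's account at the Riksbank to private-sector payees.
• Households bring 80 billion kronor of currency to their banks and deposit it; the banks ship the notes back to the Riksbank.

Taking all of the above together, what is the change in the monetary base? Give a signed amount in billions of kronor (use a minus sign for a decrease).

+66 billion

Riksbank balance sheet:
  Assets:      Securities +57B
  Liabilities: Bank reserves +146B, Currency in circulation −80B, Government deposits −9B
Monetary base = currency + reserves: −80B + (+146B) = +66 billion.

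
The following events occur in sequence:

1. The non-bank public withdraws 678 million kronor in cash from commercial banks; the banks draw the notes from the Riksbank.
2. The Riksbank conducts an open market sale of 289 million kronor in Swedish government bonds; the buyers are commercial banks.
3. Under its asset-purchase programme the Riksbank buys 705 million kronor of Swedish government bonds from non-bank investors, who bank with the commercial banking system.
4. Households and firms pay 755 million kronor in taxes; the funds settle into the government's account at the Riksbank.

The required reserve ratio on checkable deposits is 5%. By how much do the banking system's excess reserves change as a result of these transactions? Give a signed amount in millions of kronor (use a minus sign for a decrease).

Currency withdrawal 678 million kronor: reserves −678M, deposits −678M.
OMO sale (to banks) 289 million kronor: reserves −289M, deposits 0.
Asset purchase (from non-banks) 705 million kronor: reserves +705M, deposits +705M.
Government account inflow 755 million kronor: reserves −755M, deposits −755M.
Totals: Δreserves = −1017M, Δdeposits = −728M.
Δrequired reserves = 5% × −728M = −36.4M.
Δexcess reserves = Δreserves − Δrequired = −1017M − (−36.4M) = -980.6 million.

-980.6 million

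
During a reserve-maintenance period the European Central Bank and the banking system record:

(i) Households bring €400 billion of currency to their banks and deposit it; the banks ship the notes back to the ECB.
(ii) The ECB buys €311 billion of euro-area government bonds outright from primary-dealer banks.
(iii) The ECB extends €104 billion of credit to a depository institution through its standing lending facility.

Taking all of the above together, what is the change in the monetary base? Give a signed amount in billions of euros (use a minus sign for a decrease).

ECB balance sheet:
  Assets:      Securities +€311B, Loans to banks +€104B
  Liabilities: Bank reserves +€815B, Currency in circulation −€400B
Commercial banking system:
  Assets:      Reserves at CB +€815B, Securities −€311B
  Liabilities: Checkable deposits +€400B, Borrowings from CB +€104B
Monetary base = currency + reserves: −€400B + (+€815B) = +€415 billion.

+€415 billion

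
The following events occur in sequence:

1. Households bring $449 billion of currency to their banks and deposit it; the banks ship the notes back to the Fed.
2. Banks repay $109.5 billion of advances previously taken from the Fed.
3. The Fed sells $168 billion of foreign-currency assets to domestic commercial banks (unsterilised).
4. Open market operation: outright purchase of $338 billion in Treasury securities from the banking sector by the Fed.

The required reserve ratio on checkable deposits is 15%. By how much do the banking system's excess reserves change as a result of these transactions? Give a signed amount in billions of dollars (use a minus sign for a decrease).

Currency deposit $449 billion: reserves +$449B, deposits +$449B.
Discount-window repayment $109.5 billion: reserves −$109.5B, deposits 0.
FX sale $168 billion: reserves −$168B, deposits 0.
OMO purchase (from banks) $338 billion: reserves +$338B, deposits 0.
Totals: Δreserves = +$509.5B, Δdeposits = +$449B.
Δrequired reserves = 15% × +$449B = +$67.35B.
Δexcess reserves = Δreserves − Δrequired = +$509.5B − (+$67.35B) = +$442.15 billion.

+$442.15 billion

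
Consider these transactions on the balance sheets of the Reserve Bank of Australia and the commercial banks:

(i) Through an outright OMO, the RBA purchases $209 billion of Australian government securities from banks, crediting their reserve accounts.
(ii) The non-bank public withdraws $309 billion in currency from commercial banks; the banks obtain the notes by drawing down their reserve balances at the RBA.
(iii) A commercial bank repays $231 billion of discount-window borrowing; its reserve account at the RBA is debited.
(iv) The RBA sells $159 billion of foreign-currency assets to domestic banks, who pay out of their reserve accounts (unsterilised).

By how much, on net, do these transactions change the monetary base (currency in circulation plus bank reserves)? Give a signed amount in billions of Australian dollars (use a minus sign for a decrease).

-$181 billion

RBA balance sheet:
  Assets:      Securities +$209B, Loans to banks −$231B, Foreign assets −$159B
  Liabilities: Bank reserves −$490B, Currency in circulation +$309B
Monetary base = currency + reserves: +$309B + (−$490B) = -$181 billion.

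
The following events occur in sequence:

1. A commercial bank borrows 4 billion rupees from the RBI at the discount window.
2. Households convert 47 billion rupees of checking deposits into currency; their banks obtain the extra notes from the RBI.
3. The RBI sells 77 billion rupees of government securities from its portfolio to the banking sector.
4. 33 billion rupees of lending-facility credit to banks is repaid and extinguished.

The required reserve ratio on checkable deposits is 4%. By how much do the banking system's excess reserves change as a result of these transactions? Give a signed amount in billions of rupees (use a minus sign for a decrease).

-151.12 billion

Discount-window loan 4 billion rupees: reserves +4B, deposits 0.
Currency withdrawal 47 billion rupees: reserves −47B, deposits −47B.
OMO sale (to banks) 77 billion rupees: reserves −77B, deposits 0.
Discount-window repayment 33 billion rupees: reserves −33B, deposits 0.
Totals: Δreserves = −153B, Δdeposits = −47B.
Δrequired reserves = 4% × −47B = −1.88B.
Δexcess reserves = Δreserves − Δrequired = −153B − (−1.88B) = -151.12 billion.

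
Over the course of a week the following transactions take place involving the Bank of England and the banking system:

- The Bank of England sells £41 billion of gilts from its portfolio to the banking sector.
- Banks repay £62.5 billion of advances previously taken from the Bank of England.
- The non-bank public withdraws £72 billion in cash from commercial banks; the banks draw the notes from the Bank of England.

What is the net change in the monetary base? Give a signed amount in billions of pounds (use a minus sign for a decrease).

-£103.5 billion

Bank of England balance sheet:
  Assets:      Securities −£41B, Loans to banks −£62.5B
  Liabilities: Bank reserves −£175.5B, Currency in circulation +£72B
Monetary base = currency + reserves: +£72B + (−£175.5B) = -£103.5 billion.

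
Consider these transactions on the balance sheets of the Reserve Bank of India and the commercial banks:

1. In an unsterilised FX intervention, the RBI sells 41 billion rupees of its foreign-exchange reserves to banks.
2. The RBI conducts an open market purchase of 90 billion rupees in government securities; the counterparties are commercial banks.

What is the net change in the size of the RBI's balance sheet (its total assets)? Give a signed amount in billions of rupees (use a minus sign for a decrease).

RBI balance sheet:
  Assets:      Securities +90B, Foreign assets −41B
  Liabilities: Bank reserves +49B
Change in total RBI assets = +49 billion.

+49 billion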